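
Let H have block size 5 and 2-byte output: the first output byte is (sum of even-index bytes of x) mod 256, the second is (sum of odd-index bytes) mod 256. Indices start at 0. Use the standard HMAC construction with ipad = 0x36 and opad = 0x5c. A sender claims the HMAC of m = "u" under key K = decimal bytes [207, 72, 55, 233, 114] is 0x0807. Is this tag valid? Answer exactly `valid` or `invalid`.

Key decimal bytes [207, 72, 55, 233, 114] = cf 48 37 e9 72 is exactly B = 5 bytes: K' = cf 48 37 e9 72.
K' ⊕ ipad = f9 7e 01 df 44; K' ⊕ opad = 93 14 6b b5 2e.
Inner hash: even-index sum = 318 mod 256 = 62; odd-index sum = 466 mod 256 = 210 → 3e d2.
Outer hash (recomputed tag): even-index sum = 510 mod 256 = 254; odd-index sum = 263 mod 256 = 7 → fe 07.
Recomputed tag = fe07; claimed = 0807 → mismatch.

invalid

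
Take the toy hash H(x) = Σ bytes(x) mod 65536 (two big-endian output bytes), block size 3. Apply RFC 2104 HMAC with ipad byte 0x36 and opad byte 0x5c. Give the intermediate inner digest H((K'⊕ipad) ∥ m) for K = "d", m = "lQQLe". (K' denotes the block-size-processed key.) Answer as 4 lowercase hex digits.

027d

Key "d" = 64 is 1 byte ≤ B = 3; zero-pad to 3 bytes: K' = 64 00 00.
K' ⊕ ipad = 52 36 36.
Inner input = 52 36 36 ∥ 6c 51 51 4c 65.
Inner hash: sum = 82+54+54+108+81+81+76+101 = 637 → 02 7d.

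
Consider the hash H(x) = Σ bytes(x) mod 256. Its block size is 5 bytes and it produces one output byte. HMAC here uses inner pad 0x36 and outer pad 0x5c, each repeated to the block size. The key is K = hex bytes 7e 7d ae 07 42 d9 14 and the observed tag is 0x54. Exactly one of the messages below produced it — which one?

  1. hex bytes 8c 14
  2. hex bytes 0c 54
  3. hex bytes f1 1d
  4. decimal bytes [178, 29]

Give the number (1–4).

1

Key hex bytes 7e 7d ae 07 42 d9 14 is 7 bytes > B = 5, so hash it first: H(key) = df, then zero-pad to 5 bytes: K' = df 00 00 00 00.
K' ⊕ ipad = e9 36 36 36 36; K' ⊕ opad = 83 5c 5c 5c 5c.
m1: inner = H(e9 36 36 36 36 8c 14) = 61; tag = H(83 5c 5c 5c 5c 61) = 54 ← matches
m2: inner = H(e9 36 36 36 36 0c 54) = 21; tag = H(83 5c 5c 5c 5c 21) = 14
m3: inner = H(e9 36 36 36 36 f1 1d) = cf; tag = H(83 5c 5c 5c 5c cf) = c2
m4: inner = H(e9 36 36 36 36 b2 1d) = 90; tag = H(83 5c 5c 5c 5c 90) = 83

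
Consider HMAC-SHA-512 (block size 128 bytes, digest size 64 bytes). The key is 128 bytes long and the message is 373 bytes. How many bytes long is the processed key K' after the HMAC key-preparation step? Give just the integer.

Key is 128 ≤ 128 bytes, zero-padded: |K'| = 128.

128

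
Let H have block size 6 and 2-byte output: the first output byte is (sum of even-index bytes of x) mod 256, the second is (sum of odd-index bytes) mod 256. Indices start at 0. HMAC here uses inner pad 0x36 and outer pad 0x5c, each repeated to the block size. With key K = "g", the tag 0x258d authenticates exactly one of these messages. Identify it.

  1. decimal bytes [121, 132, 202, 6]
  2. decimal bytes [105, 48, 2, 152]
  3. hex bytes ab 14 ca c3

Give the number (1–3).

Key "g" = 67 is 1 byte ≤ B = 6; zero-pad to 6 bytes: K' = 67 00 00 00 00 00.
K' ⊕ ipad = 51 36 36 36 36 36; K' ⊕ opad = 3b 5c 5c 5c 5c 5c.
m1: inner = H(51 36 36 36 36 36 79 84 ca 06) = 00 2c; tag = H(3b 5c 5c 5c 5c 5c 00 2c) = f340
m2: inner = H(51 36 36 36 36 36 69 30 02 98) = 28 6a; tag = H(3b 5c 5c 5c 5c 5c 28 6a) = 1b7e
m3: inner = H(51 36 36 36 36 36 ab 14 ca c3) = 32 79; tag = H(3b 5c 5c 5c 5c 5c 32 79) = 258d ← matches

3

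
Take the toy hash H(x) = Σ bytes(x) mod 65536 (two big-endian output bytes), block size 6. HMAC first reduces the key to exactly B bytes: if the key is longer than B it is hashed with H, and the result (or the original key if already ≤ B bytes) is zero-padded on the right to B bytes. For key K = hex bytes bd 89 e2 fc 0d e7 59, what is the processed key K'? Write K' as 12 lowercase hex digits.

|K| = 7 > B = 6, so first hash the key.
H(K): sum = 189+137+226+252+13+231+89 = 1137 → 04 71.
Zero-pad H(K) = 04 71 to 6 bytes: K' = 04 71 00 00 00 00.

047100000000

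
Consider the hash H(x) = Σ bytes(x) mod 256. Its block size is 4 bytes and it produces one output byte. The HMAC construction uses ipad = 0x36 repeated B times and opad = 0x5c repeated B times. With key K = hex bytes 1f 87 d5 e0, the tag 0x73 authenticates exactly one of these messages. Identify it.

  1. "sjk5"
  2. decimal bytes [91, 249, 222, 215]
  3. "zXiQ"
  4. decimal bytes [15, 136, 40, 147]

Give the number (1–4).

Key hex bytes 1f 87 d5 e0 is exactly B = 4 bytes: K' = 1f 87 d5 e0.
K' ⊕ ipad = 29 b1 e3 d6; K' ⊕ opad = 43 db 89 bc.
m1: inner = H(29 b1 e3 d6 73 6a 6b 35) = 10; tag = H(43 db 89 bc 10) = 73 ← matches
m2: inner = H(29 b1 e3 d6 5b f9 de d7) = 9c; tag = H(43 db 89 bc 9c) = ff
m3: inner = H(29 b1 e3 d6 7a 58 69 51) = 1f; tag = H(43 db 89 bc 1f) = 82
m4: inner = H(29 b1 e3 d6 0f 88 28 93) = e5; tag = H(43 db 89 bc e5) = 48

1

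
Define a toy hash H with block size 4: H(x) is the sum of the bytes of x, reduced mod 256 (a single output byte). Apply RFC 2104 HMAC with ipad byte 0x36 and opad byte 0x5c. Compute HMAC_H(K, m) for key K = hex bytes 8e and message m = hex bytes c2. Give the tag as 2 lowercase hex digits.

02

Key hex bytes 8e is 1 byte ≤ B = 4; zero-pad to 4 bytes: K' = 8e 00 00 00.
K' ⊕ ipad = b8 36 36 36.  K' ⊕ opad = d2 5c 5c 5c.
Inner input = (K'⊕ipad) ∥ m = b8 36 36 36 ∥ c2.
Inner hash: sum = 184+54+54+54+194 = 540; mod 256 = 28 → 1c.
Outer input = (K'⊕opad) ∥ inner = d2 5c 5c 5c ∥ 1c.
Outer hash (tag): sum = 210+92+92+92+28 = 514; mod 256 = 2 → 02.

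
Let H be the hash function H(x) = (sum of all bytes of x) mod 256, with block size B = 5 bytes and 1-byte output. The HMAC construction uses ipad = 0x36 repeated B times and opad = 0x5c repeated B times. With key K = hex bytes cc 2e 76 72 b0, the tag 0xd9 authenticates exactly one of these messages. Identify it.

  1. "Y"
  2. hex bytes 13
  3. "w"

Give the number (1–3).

Key hex bytes cc 2e 76 72 b0 is exactly B = 5 bytes: K' = cc 2e 76 72 b0.
K' ⊕ ipad = fa 18 40 44 86; K' ⊕ opad = 90 72 2a 2e ec.
m1: inner = H(fa 18 40 44 86 59) = 75; tag = H(90 72 2a 2e ec 75) = bb
m2: inner = H(fa 18 40 44 86 13) = 2f; tag = H(90 72 2a 2e ec 2f) = 75
m3: inner = H(fa 18 40 44 86 77) = 93; tag = H(90 72 2a 2e ec 93) = d9 ← matches

3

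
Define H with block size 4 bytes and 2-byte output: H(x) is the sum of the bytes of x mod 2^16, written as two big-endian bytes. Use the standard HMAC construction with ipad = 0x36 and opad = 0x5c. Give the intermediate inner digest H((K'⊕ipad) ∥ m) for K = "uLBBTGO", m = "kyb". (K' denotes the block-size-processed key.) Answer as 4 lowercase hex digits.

Key "uLBBTGO" = 75 4c 42 42 54 47 4f is 7 bytes > B = 4, so hash it first: H(key) = 02 2f, then zero-pad to 4 bytes: K' = 02 2f 00 00.
K' ⊕ ipad = 34 19 36 36.
Inner input = 34 19 36 36 ∥ 6b 79 62.
Inner hash: sum = 52+25+54+54+107+121+98 = 511 → 01 ff.

01ff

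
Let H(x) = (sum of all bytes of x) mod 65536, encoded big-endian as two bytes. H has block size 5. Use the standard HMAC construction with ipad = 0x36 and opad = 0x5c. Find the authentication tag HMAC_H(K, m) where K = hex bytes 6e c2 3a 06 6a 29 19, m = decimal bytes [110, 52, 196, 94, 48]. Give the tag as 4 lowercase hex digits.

Key hex bytes 6e c2 3a 06 6a 29 19 is 7 bytes > B = 5, so hash it first: H(key) = 02 1c, then zero-pad to 5 bytes: K' = 02 1c 00 00 00.
K' ⊕ ipad = 34 2a 36 36 36.  K' ⊕ opad = 5e 40 5c 5c 5c.
Inner input = (K'⊕ipad) ∥ m = 34 2a 36 36 36 ∥ 6e 34 c4 5e 30.
Inner hash: sum = 52+42+54+54+54+110+52+196+94+48 = 756 → 02 f4.
Outer input = (K'⊕opad) ∥ inner = 5e 40 5c 5c 5c ∥ 02 f4.
Outer hash (tag): sum = 94+64+92+92+92+2+244 = 680 → 02 a8.

02a8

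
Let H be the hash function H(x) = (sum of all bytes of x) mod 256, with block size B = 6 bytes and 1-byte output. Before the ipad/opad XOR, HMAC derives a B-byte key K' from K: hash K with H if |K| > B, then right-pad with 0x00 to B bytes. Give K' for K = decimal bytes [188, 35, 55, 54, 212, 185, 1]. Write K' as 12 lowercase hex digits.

|K| = 7 > B = 6, so first hash the key.
H(K): sum = 188+35+55+54+212+185+1 = 730; mod 256 = 218 → da.
Zero-pad H(K) = da to 6 bytes: K' = da 00 00 00 00 00.

da0000000000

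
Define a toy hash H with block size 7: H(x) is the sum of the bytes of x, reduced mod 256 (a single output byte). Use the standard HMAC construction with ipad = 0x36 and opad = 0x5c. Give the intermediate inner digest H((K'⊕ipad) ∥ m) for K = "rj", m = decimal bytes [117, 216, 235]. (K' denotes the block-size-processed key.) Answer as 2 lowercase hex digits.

Key "rj" = 72 6a is 2 bytes ≤ B = 7; zero-pad to 7 bytes: K' = 72 6a 00 00 00 00 00.
K' ⊕ ipad = 44 5c 36 36 36 36 36.
Inner input = 44 5c 36 36 36 36 36 ∥ 75 d8 eb.
Inner hash: sum = 68+92+54+54+54+54+54+117+216+235 = 998; mod 256 = 230 → e6.

e6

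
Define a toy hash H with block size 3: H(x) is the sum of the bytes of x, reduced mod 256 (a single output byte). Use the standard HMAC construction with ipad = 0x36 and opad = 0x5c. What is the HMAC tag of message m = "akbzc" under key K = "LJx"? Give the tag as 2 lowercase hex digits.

Key "LJx" = 4c 4a 78 is exactly B = 3 bytes: K' = 4c 4a 78.
K' ⊕ ipad = 7a 7c 4e.  K' ⊕ opad = 10 16 24.
Inner input = (K'⊕ipad) ∥ m = 7a 7c 4e ∥ 61 6b 62 7a 63.
Inner hash: sum = 122+124+78+97+107+98+122+99 = 847; mod 256 = 79 → 4f.
Outer input = (K'⊕opad) ∥ inner = 10 16 24 ∥ 4f.
Outer hash (tag): sum = 16+22+36+79 = 153 → 99.

99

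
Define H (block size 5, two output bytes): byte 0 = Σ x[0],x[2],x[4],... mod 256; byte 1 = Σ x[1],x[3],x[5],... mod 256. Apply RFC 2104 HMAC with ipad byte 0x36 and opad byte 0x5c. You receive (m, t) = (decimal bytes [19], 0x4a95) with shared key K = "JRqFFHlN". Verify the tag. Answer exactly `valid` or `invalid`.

Key "JRqFFHlN" = 4a 52 71 46 46 48 6c 4e is 8 bytes > B = 5, so hash it first: H(key) = 6d 2e, then zero-pad to 5 bytes: K' = 6d 2e 00 00 00.
K' ⊕ ipad = 5b 18 36 36 36; K' ⊕ opad = 31 72 5c 5c 5c.
Inner hash: even-index sum = 199 mod 256 = 199; odd-index sum = 97 mod 256 = 97 → c7 61.
Outer hash (recomputed tag): even-index sum = 330 mod 256 = 74; odd-index sum = 405 mod 256 = 149 → 4a 95.
Recomputed tag = 4a95; claimed = 4a95 → match.

valid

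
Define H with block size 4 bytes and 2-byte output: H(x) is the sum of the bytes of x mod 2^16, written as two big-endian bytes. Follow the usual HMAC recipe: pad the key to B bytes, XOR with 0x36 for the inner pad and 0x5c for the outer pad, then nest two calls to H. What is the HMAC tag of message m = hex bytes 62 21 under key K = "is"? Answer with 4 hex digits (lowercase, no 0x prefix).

Key "is" = 69 73 is 2 bytes ≤ B = 4; zero-pad to 4 bytes: K' = 69 73 00 00.
K' ⊕ ipad = 5f 45 36 36.  K' ⊕ opad = 35 2f 5c 5c.
Inner input = (K'⊕ipad) ∥ m = 5f 45 36 36 ∥ 62 21.
Inner hash: sum = 95+69+54+54+98+33 = 403 → 01 93.
Outer input = (K'⊕opad) ∥ inner = 35 2f 5c 5c ∥ 01 93.
Outer hash (tag): sum = 53+47+92+92+1+147 = 432 → 01 b0.

01b0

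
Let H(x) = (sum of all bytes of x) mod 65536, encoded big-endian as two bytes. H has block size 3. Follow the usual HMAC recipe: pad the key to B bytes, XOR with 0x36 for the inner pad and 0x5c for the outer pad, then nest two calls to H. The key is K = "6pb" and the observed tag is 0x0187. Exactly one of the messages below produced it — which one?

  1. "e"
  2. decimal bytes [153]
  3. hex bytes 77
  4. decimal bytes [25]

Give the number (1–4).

Key "6pb" = 36 70 62 is exactly B = 3 bytes: K' = 36 70 62.
K' ⊕ ipad = 00 46 54; K' ⊕ opad = 6a 2c 3e.
m1: inner = H(00 46 54 65) = 00 ff; tag = H(6a 2c 3e 00 ff) = 01d3
m2: inner = H(00 46 54 99) = 01 33; tag = H(6a 2c 3e 01 33) = 0108
m3: inner = H(00 46 54 77) = 01 11; tag = H(6a 2c 3e 01 11) = 00e6
m4: inner = H(00 46 54 19) = 00 b3; tag = H(6a 2c 3e 00 b3) = 0187 ← matches

4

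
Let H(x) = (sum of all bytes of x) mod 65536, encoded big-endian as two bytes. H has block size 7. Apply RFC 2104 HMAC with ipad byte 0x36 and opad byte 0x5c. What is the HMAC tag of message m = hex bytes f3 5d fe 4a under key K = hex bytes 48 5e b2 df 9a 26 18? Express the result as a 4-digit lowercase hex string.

03e5

Key hex bytes 48 5e b2 df 9a 26 18 is exactly B = 7 bytes: K' = 48 5e b2 df 9a 26 18.
K' ⊕ ipad = 7e 68 84 e9 ac 10 2e.  K' ⊕ opad = 14 02 ee 83 c6 7a 44.
Inner input = (K'⊕ipad) ∥ m = 7e 68 84 e9 ac 10 2e ∥ f3 5d fe 4a.
Inner hash: sum = 126+104+132+233+172+16+46+243+93+254+74 = 1493 → 05 d5.
Outer input = (K'⊕opad) ∥ inner = 14 02 ee 83 c6 7a 44 ∥ 05 d5.
Outer hash (tag): sum = 20+2+238+131+198+122+68+5+213 = 997 → 03 e5.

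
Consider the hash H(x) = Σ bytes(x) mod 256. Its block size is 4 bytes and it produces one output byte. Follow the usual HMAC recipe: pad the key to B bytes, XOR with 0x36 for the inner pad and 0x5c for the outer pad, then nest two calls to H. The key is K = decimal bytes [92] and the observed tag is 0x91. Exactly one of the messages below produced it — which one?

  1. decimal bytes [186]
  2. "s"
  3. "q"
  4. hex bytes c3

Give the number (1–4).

3

Key decimal bytes [92] = 5c is 1 byte ≤ B = 4; zero-pad to 4 bytes: K' = 5c 00 00 00.
K' ⊕ ipad = 6a 36 36 36; K' ⊕ opad = 00 5c 5c 5c.
m1: inner = H(6a 36 36 36 ba) = c6; tag = H(00 5c 5c 5c c6) = da
m2: inner = H(6a 36 36 36 73) = 7f; tag = H(00 5c 5c 5c 7f) = 93
m3: inner = H(6a 36 36 36 71) = 7d; tag = H(00 5c 5c 5c 7d) = 91 ← matches
m4: inner = H(6a 36 36 36 c3) = cf; tag = H(00 5c 5c 5c cf) = e3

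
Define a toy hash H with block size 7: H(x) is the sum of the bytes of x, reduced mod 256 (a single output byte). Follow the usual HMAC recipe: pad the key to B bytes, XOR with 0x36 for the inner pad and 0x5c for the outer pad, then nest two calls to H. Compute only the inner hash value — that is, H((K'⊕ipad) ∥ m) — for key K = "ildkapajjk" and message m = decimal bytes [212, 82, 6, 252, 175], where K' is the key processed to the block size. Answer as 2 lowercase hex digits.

Key "ildkapajjk" = 69 6c 64 6b 61 70 61 6a 6a 6b is 10 bytes > B = 7, so hash it first: H(key) = 15, then zero-pad to 7 bytes: K' = 15 00 00 00 00 00 00.
K' ⊕ ipad = 23 36 36 36 36 36 36.
Inner input = 23 36 36 36 36 36 36 ∥ d4 52 06 fc af.
Inner hash: sum = 35+54+54+54+54+54+54+212+82+6+252+175 = 1086; mod 256 = 62 → 3e.

3e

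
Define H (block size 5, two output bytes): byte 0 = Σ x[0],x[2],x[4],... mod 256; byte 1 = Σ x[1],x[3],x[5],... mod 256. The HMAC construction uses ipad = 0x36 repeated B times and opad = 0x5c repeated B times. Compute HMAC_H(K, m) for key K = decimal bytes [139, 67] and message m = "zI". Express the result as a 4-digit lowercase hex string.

b4ed

Key decimal bytes [139, 67] = 8b 43 is 2 bytes ≤ B = 5; zero-pad to 5 bytes: K' = 8b 43 00 00 00.
K' ⊕ ipad = bd 75 36 36 36.  K' ⊕ opad = d7 1f 5c 5c 5c.
Inner input = (K'⊕ipad) ∥ m = bd 75 36 36 36 ∥ 7a 49.
Inner hash: even-index sum = 370 mod 256 = 114; odd-index sum = 293 mod 256 = 37 → 72 25.
Outer input = (K'⊕opad) ∥ inner = d7 1f 5c 5c 5c ∥ 72 25.
Outer hash (tag): even-index sum = 436 mod 256 = 180; odd-index sum = 237 mod 256 = 237 → b4 ed.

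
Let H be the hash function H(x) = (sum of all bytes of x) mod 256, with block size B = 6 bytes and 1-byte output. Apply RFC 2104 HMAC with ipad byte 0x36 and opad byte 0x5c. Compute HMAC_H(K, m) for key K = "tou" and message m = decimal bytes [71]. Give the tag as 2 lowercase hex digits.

5f

Key "tou" = 74 6f 75 is 3 bytes ≤ B = 6; zero-pad to 6 bytes: K' = 74 6f 75 00 00 00.
K' ⊕ ipad = 42 59 43 36 36 36.  K' ⊕ opad = 28 33 29 5c 5c 5c.
Inner input = (K'⊕ipad) ∥ m = 42 59 43 36 36 36 ∥ 47.
Inner hash: sum = 66+89+67+54+54+54+71 = 455; mod 256 = 199 → c7.
Outer input = (K'⊕opad) ∥ inner = 28 33 29 5c 5c 5c ∥ c7.
Outer hash (tag): sum = 40+51+41+92+92+92+199 = 607; mod 256 = 95 → 5f.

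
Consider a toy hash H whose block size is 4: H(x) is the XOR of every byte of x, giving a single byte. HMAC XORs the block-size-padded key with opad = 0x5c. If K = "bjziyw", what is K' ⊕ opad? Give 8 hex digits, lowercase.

Key "bjziyw" = 62 6a 7a 69 79 77 is 6 bytes > B = 4, so hash it first: H(key) = 15, then zero-pad to 4 bytes: K' = 15 00 00 00.
XOR each byte with 0x5c: 15⊕5c=49, 00⊕5c=5c, 00⊕5c=5c, 00⊕5c=5c.

495c5c5c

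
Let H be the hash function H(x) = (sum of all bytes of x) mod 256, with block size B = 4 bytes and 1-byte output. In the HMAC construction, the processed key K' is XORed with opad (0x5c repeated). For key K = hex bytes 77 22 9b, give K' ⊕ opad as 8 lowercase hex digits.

Key hex bytes 77 22 9b is 3 bytes ≤ B = 4; zero-pad to 4 bytes: K' = 77 22 9b 00.
XOR each byte with 0x5c: 77⊕5c=2b, 22⊕5c=7e, 9b⊕5c=c7, 00⊕5c=5c.

2b7ec75c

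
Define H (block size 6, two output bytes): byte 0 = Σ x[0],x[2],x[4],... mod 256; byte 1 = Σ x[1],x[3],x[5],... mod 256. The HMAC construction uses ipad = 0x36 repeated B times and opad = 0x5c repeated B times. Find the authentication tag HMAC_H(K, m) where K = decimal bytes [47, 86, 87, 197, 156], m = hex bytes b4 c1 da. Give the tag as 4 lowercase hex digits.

f049

Key decimal bytes [47, 86, 87, 197, 156] = 2f 56 57 c5 9c is 5 bytes ≤ B = 6; zero-pad to 6 bytes: K' = 2f 56 57 c5 9c 00.
K' ⊕ ipad = 19 60 61 f3 aa 36.  K' ⊕ opad = 73 0a 0b 99 c0 5c.
Inner input = (K'⊕ipad) ∥ m = 19 60 61 f3 aa 36 ∥ b4 c1 da.
Inner hash: even-index sum = 690 mod 256 = 178; odd-index sum = 586 mod 256 = 74 → b2 4a.
Outer input = (K'⊕opad) ∥ inner = 73 0a 0b 99 c0 5c ∥ b2 4a.
Outer hash (tag): even-index sum = 496 mod 256 = 240; odd-index sum = 329 mod 256 = 73 → f0 49.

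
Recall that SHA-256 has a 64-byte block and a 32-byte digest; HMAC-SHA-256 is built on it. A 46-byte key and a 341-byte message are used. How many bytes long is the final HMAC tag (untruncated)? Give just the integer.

32

The tag is one SHA-256 digest: 32 bytes.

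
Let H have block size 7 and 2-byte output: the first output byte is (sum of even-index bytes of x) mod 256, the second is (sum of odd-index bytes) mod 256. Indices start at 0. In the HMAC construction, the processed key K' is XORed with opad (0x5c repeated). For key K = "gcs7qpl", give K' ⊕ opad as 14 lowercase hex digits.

3b3f2f6b2d2c30

Key "gcs7qpl" = 67 63 73 37 71 70 6c is exactly B = 7 bytes: K' = 67 63 73 37 71 70 6c.
XOR each byte with 0x5c: 67⊕5c=3b, 63⊕5c=3f, 73⊕5c=2f, 37⊕5c=6b, 71⊕5c=2d, 70⊕5c=2c, 6c⊕5c=30.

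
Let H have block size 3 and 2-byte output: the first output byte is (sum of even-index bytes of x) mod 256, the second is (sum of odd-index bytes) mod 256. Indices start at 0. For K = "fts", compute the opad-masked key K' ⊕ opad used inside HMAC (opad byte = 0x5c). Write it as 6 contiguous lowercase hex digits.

Key "fts" = 66 74 73 is exactly B = 3 bytes: K' = 66 74 73.
XOR each byte with 0x5c: 66⊕5c=3a, 74⊕5c=28, 73⊕5c=2f.

3a282f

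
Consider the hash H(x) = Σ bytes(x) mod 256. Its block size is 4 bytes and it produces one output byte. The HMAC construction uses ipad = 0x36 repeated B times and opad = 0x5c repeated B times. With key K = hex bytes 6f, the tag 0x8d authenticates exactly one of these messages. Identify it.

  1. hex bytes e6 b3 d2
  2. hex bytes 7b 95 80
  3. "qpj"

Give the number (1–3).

Key hex bytes 6f is 1 byte ≤ B = 4; zero-pad to 4 bytes: K' = 6f 00 00 00.
K' ⊕ ipad = 59 36 36 36; K' ⊕ opad = 33 5c 5c 5c.
m1: inner = H(59 36 36 36 e6 b3 d2) = 66; tag = H(33 5c 5c 5c 66) = ad
m2: inner = H(59 36 36 36 7b 95 80) = 8b; tag = H(33 5c 5c 5c 8b) = d2
m3: inner = H(59 36 36 36 71 70 6a) = 46; tag = H(33 5c 5c 5c 46) = 8d ← matches

3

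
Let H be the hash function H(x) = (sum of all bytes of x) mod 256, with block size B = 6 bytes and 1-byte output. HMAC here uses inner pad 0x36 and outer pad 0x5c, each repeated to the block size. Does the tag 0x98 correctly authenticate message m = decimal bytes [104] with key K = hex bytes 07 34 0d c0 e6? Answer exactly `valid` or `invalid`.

Key hex bytes 07 34 0d c0 e6 is 5 bytes ≤ B = 6; zero-pad to 6 bytes: K' = 07 34 0d c0 e6 00.
K' ⊕ ipad = 31 02 3b f6 d0 36; K' ⊕ opad = 5b 68 51 9c ba 5c.
Inner hash: sum = 49+2+59+246+208+54+104 = 722; mod 256 = 210 → d2.
Outer hash (recomputed tag): sum = 91+104+81+156+186+92+210 = 920; mod 256 = 152 → 98.
Recomputed tag = 98; claimed = 98 → match.

valid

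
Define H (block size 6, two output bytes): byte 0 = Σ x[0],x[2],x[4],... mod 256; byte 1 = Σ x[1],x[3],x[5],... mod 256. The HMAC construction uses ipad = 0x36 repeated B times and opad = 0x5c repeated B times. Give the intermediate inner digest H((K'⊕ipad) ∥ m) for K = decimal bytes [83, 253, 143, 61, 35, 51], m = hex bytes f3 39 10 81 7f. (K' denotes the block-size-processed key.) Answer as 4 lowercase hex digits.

b595

Key decimal bytes [83, 253, 143, 61, 35, 51] = 53 fd 8f 3d 23 33 is exactly B = 6 bytes: K' = 53 fd 8f 3d 23 33.
K' ⊕ ipad = 65 cb b9 0b 15 05.
Inner input = 65 cb b9 0b 15 05 ∥ f3 39 10 81 7f.
Inner hash: even-index sum = 693 mod 256 = 181; odd-index sum = 405 mod 256 = 149 → b5 95.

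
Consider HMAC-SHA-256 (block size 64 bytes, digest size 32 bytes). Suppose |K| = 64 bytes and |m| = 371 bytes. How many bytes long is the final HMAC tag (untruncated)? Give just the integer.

The tag is one SHA-256 digest: 32 bytes.

32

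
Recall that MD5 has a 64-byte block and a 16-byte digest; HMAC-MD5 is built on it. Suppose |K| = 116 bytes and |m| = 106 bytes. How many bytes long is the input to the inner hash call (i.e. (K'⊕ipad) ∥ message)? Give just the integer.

170

Key is 116 > 64 bytes, so it is hashed to 16 bytes then zero-padded to 64: |K'| = 64.
Inner input = (K'⊕ipad) ∥ m → 64 + 106 = 170 bytes.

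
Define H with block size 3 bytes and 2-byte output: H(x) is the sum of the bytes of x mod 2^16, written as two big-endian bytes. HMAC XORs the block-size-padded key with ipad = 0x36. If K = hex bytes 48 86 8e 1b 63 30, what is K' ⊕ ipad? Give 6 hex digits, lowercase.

Key hex bytes 48 86 8e 1b 63 30 is 6 bytes > B = 3, so hash it first: H(key) = 02 0a, then zero-pad to 3 bytes: K' = 02 0a 00.
XOR each byte with 0x36: 02⊕36=34, 0a⊕36=3c, 00⊕36=36.

343c36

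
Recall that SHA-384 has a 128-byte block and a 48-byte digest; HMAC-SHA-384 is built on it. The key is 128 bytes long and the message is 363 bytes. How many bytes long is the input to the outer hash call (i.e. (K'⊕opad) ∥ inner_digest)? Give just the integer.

176

Key is 128 ≤ 128 bytes, zero-padded: |K'| = 128.
Outer input = (K'⊕opad) ∥ H(inner) → 128 + 48 = 176 bytes.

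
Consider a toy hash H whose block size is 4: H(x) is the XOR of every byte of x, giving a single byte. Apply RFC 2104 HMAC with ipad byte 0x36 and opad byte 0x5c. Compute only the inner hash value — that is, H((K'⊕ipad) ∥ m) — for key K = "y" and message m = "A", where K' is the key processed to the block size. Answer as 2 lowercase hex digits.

Key "y" = 79 is 1 byte ≤ B = 4; zero-pad to 4 bytes: K' = 79 00 00 00.
K' ⊕ ipad = 4f 36 36 36.
Inner input = 4f 36 36 36 ∥ 41.
Inner hash: XOR 4f⊕36⊕36⊕36⊕41 = 38.

38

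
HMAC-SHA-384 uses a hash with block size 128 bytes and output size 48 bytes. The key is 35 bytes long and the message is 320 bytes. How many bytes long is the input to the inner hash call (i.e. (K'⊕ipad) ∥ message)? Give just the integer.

Key is 35 ≤ 128 bytes, zero-padded: |K'| = 128.
Inner input = (K'⊕ipad) ∥ m → 128 + 320 = 448 bytes.

448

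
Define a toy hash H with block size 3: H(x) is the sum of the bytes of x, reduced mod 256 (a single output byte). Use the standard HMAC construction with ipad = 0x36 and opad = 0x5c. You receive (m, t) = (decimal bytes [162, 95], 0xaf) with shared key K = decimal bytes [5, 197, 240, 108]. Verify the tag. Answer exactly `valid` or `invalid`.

Key decimal bytes [5, 197, 240, 108] = 05 c5 f0 6c is 4 bytes > B = 3, so hash it first: H(key) = 26, then zero-pad to 3 bytes: K' = 26 00 00.
K' ⊕ ipad = 10 36 36; K' ⊕ opad = 7a 5c 5c.
Inner hash: sum = 16+54+54+162+95 = 381; mod 256 = 125 → 7d.
Outer hash (recomputed tag): sum = 122+92+92+125 = 431; mod 256 = 175 → af.
Recomputed tag = af; claimed = af → match.

valid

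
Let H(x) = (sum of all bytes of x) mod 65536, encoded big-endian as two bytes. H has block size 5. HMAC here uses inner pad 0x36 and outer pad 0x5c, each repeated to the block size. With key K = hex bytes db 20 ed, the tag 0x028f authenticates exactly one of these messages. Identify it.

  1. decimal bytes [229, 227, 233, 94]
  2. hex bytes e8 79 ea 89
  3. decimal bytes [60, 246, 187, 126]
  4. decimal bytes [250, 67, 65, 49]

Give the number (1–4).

2

Key hex bytes db 20 ed is 3 bytes ≤ B = 5; zero-pad to 5 bytes: K' = db 20 ed 00 00.
K' ⊕ ipad = ed 16 db 36 36; K' ⊕ opad = 87 7c b1 5c 5c.
m1: inner = H(ed 16 db 36 36 e5 e3 e9 5e) = 05 59; tag = H(87 7c b1 5c 5c 05 59) = 02ca
m2: inner = H(ed 16 db 36 36 e8 79 ea 89) = 05 1e; tag = H(87 7c b1 5c 5c 05 1e) = 028f ← matches
m3: inner = H(ed 16 db 36 36 3c f6 bb 7e) = 04 b5; tag = H(87 7c b1 5c 5c 04 b5) = 0325
m4: inner = H(ed 16 db 36 36 fa 43 41 31) = 03 f9; tag = H(87 7c b1 5c 5c 03 f9) = 0368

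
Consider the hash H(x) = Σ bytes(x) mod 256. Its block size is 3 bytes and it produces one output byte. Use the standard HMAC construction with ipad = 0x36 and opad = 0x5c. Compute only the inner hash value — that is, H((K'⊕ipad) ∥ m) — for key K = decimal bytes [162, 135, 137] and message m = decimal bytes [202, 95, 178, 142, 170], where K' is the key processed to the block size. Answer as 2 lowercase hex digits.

Key decimal bytes [162, 135, 137] = a2 87 89 is exactly B = 3 bytes: K' = a2 87 89.
K' ⊕ ipad = 94 b1 bf.
Inner input = 94 b1 bf ∥ ca 5f b2 8e aa.
Inner hash: sum = 148+177+191+202+95+178+142+170 = 1303; mod 256 = 23 → 17.

17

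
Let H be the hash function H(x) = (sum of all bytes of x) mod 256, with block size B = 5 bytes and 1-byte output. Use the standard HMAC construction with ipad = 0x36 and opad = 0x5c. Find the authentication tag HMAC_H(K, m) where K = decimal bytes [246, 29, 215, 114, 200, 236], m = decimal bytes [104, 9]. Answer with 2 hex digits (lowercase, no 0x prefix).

Key decimal bytes [246, 29, 215, 114, 200, 236] = f6 1d d7 72 c8 ec is 6 bytes > B = 5, so hash it first: H(key) = 10, then zero-pad to 5 bytes: K' = 10 00 00 00 00.
K' ⊕ ipad = 26 36 36 36 36.  K' ⊕ opad = 4c 5c 5c 5c 5c.
Inner input = (K'⊕ipad) ∥ m = 26 36 36 36 36 ∥ 68 09.
Inner hash: sum = 38+54+54+54+54+104+9 = 367; mod 256 = 111 → 6f.
Outer input = (K'⊕opad) ∥ inner = 4c 5c 5c 5c 5c ∥ 6f.
Outer hash (tag): sum = 76+92+92+92+92+111 = 555; mod 256 = 43 → 2b.

2b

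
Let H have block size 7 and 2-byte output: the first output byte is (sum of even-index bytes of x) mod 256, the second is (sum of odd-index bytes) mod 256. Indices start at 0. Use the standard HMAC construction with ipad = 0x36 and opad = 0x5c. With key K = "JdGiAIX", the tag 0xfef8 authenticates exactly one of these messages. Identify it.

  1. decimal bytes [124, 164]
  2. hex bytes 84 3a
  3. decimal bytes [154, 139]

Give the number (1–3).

1

Key "JdGiAIX" = 4a 64 47 69 41 49 58 is exactly B = 7 bytes: K' = 4a 64 47 69 41 49 58.
K' ⊕ ipad = 7c 52 71 5f 77 7f 6e; K' ⊕ opad = 16 38 1b 35 1d 15 04.
m1: inner = H(7c 52 71 5f 77 7f 6e 7c a4) = 76 ac; tag = H(16 38 1b 35 1d 15 04 76 ac) = fef8 ← matches
m2: inner = H(7c 52 71 5f 77 7f 6e 84 3a) = 0c b4; tag = H(16 38 1b 35 1d 15 04 0c b4) = 068e
m3: inner = H(7c 52 71 5f 77 7f 6e 9a 8b) = 5d ca; tag = H(16 38 1b 35 1d 15 04 5d ca) = 1cdf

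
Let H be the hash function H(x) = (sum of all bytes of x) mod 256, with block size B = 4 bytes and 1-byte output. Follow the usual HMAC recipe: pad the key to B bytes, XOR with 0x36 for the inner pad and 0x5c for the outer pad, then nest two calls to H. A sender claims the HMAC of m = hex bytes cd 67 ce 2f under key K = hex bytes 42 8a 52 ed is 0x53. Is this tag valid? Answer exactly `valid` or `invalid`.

Key hex bytes 42 8a 52 ed is exactly B = 4 bytes: K' = 42 8a 52 ed.
K' ⊕ ipad = 74 bc 64 db; K' ⊕ opad = 1e d6 0e b1.
Inner hash: sum = 116+188+100+219+205+103+206+47 = 1184; mod 256 = 160 → a0.
Outer hash (recomputed tag): sum = 30+214+14+177+160 = 595; mod 256 = 83 → 53.
Recomputed tag = 53; claimed = 53 → match.

valid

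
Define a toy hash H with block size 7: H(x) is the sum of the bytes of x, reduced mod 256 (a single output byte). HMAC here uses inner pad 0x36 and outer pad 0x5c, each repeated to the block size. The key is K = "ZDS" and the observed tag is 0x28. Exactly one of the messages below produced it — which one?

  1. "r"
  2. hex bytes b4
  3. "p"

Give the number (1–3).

Key "ZDS" = 5a 44 53 is 3 bytes ≤ B = 7; zero-pad to 7 bytes: K' = 5a 44 53 00 00 00 00.
K' ⊕ ipad = 6c 72 65 36 36 36 36; K' ⊕ opad = 06 18 0f 5c 5c 5c 5c.
m1: inner = H(6c 72 65 36 36 36 36 72) = 8d; tag = H(06 18 0f 5c 5c 5c 5c 8d) = 2a
m2: inner = H(6c 72 65 36 36 36 36 b4) = cf; tag = H(06 18 0f 5c 5c 5c 5c cf) = 6c
m3: inner = H(6c 72 65 36 36 36 36 70) = 8b; tag = H(06 18 0f 5c 5c 5c 5c 8b) = 28 ← matches

3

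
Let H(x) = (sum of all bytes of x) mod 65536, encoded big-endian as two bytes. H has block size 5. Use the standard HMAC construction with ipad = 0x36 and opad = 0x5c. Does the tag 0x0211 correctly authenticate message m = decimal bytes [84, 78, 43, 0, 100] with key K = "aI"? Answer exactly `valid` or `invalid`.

Key "aI" = 61 49 is 2 bytes ≤ B = 5; zero-pad to 5 bytes: K' = 61 49 00 00 00.
K' ⊕ ipad = 57 7f 36 36 36; K' ⊕ opad = 3d 15 5c 5c 5c.
Inner hash: sum = 87+127+54+54+54+84+78+43+0+100 = 681 → 02 a9.
Outer hash (recomputed tag): sum = 61+21+92+92+92+2+169 = 529 → 02 11.
Recomputed tag = 0211; claimed = 0211 → match.

valid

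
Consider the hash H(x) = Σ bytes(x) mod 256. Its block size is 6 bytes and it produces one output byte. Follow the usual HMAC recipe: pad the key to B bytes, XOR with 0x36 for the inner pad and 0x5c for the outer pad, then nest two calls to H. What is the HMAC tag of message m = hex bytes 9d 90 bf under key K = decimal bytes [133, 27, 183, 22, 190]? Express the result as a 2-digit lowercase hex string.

be

Key decimal bytes [133, 27, 183, 22, 190] = 85 1b b7 16 be is 5 bytes ≤ B = 6; zero-pad to 6 bytes: K' = 85 1b b7 16 be 00.
K' ⊕ ipad = b3 2d 81 20 88 36.  K' ⊕ opad = d9 47 eb 4a e2 5c.
Inner input = (K'⊕ipad) ∥ m = b3 2d 81 20 88 36 ∥ 9d 90 bf.
Inner hash: sum = 179+45+129+32+136+54+157+144+191 = 1067; mod 256 = 43 → 2b.
Outer input = (K'⊕opad) ∥ inner = d9 47 eb 4a e2 5c ∥ 2b.
Outer hash (tag): sum = 217+71+235+74+226+92+43 = 958; mod 256 = 190 → be.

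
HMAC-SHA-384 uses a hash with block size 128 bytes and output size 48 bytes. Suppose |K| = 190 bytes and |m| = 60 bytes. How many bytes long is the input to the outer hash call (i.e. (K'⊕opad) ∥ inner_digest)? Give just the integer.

176

Key is 190 > 128 bytes, so it is hashed to 48 bytes then zero-padded to 128: |K'| = 128.
Outer input = (K'⊕opad) ∥ H(inner) → 128 + 48 = 176 bytes.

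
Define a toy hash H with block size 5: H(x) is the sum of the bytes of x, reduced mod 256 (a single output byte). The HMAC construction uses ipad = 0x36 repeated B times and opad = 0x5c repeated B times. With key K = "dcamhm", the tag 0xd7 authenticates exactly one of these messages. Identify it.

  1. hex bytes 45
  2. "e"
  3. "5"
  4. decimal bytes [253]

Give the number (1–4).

Key "dcamhm" = 64 63 61 6d 68 6d is 6 bytes > B = 5, so hash it first: H(key) = 6a, then zero-pad to 5 bytes: K' = 6a 00 00 00 00.
K' ⊕ ipad = 5c 36 36 36 36; K' ⊕ opad = 36 5c 5c 5c 5c.
m1: inner = H(5c 36 36 36 36 45) = 79; tag = H(36 5c 5c 5c 5c 79) = 1f
m2: inner = H(5c 36 36 36 36 65) = 99; tag = H(36 5c 5c 5c 5c 99) = 3f
m3: inner = H(5c 36 36 36 36 35) = 69; tag = H(36 5c 5c 5c 5c 69) = 0f
m4: inner = H(5c 36 36 36 36 fd) = 31; tag = H(36 5c 5c 5c 5c 31) = d7 ← matches

4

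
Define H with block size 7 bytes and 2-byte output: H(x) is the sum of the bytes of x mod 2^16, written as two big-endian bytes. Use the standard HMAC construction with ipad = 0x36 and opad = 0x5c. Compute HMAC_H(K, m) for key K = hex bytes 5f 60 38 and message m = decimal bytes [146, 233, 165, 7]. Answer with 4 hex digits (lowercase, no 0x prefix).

Key hex bytes 5f 60 38 is 3 bytes ≤ B = 7; zero-pad to 7 bytes: K' = 5f 60 38 00 00 00 00.
K' ⊕ ipad = 69 56 0e 36 36 36 36.  K' ⊕ opad = 03 3c 64 5c 5c 5c 5c.
Inner input = (K'⊕ipad) ∥ m = 69 56 0e 36 36 36 36 ∥ 92 e9 a5 07.
Inner hash: sum = 105+86+14+54+54+54+54+146+233+165+7 = 972 → 03 cc.
Outer input = (K'⊕opad) ∥ inner = 03 3c 64 5c 5c 5c 5c ∥ 03 cc.
Outer hash (tag): sum = 3+60+100+92+92+92+92+3+204 = 738 → 02 e2.

02e2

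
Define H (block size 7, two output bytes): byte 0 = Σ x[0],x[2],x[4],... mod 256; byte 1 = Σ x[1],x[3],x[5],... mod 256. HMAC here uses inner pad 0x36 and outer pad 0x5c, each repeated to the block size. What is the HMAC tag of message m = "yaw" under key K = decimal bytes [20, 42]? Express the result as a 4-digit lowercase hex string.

Key decimal bytes [20, 42] = 14 2a is 2 bytes ≤ B = 7; zero-pad to 7 bytes: K' = 14 2a 00 00 00 00 00.
K' ⊕ ipad = 22 1c 36 36 36 36 36.  K' ⊕ opad = 48 76 5c 5c 5c 5c 5c.
Inner input = (K'⊕ipad) ∥ m = 22 1c 36 36 36 36 36 ∥ 79 61 77.
Inner hash: even-index sum = 293 mod 256 = 37; odd-index sum = 376 mod 256 = 120 → 25 78.
Outer input = (K'⊕opad) ∥ inner = 48 76 5c 5c 5c 5c 5c ∥ 25 78.
Outer hash (tag): even-index sum = 468 mod 256 = 212; odd-index sum = 339 mod 256 = 83 → d4 53.

d453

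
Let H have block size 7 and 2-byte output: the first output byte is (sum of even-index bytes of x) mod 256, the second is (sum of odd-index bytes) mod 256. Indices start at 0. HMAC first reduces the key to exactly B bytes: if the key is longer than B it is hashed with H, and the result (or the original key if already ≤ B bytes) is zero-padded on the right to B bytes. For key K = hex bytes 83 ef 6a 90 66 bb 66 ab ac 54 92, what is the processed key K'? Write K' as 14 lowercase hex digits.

|K| = 11 > B = 7, so first hash the key.
H(K): even-index sum = 759 mod 256 = 247; odd-index sum = 825 mod 256 = 57 → f7 39.
Zero-pad H(K) = f7 39 to 7 bytes: K' = f7 39 00 00 00 00 00.

f7390000000000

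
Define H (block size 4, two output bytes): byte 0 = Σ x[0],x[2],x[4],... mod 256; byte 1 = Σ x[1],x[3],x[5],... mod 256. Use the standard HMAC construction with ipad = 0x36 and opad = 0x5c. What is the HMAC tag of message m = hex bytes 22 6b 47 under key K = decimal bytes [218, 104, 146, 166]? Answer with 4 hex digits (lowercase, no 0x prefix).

4d87

Key decimal bytes [218, 104, 146, 166] = da 68 92 a6 is exactly B = 4 bytes: K' = da 68 92 a6.
K' ⊕ ipad = ec 5e a4 90.  K' ⊕ opad = 86 34 ce fa.
Inner input = (K'⊕ipad) ∥ m = ec 5e a4 90 ∥ 22 6b 47.
Inner hash: even-index sum = 505 mod 256 = 249; odd-index sum = 345 mod 256 = 89 → f9 59.
Outer input = (K'⊕opad) ∥ inner = 86 34 ce fa ∥ f9 59.
Outer hash (tag): even-index sum = 589 mod 256 = 77; odd-index sum = 391 mod 256 = 135 → 4d 87.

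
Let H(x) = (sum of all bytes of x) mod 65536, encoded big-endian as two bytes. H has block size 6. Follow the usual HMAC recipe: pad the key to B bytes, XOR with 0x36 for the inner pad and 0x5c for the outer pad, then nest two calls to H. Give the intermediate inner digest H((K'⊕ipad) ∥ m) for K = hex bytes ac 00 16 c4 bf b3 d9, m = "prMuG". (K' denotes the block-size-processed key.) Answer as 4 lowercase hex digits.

Key hex bytes ac 00 16 c4 bf b3 d9 is 7 bytes > B = 6, so hash it first: H(key) = 03 d1, then zero-pad to 6 bytes: K' = 03 d1 00 00 00 00.
K' ⊕ ipad = 35 e7 36 36 36 36.
Inner input = 35 e7 36 36 36 36 ∥ 70 72 4d 75 47.
Inner hash: sum = 53+231+54+54+54+54+112+114+77+117+71 = 991 → 03 df.

03df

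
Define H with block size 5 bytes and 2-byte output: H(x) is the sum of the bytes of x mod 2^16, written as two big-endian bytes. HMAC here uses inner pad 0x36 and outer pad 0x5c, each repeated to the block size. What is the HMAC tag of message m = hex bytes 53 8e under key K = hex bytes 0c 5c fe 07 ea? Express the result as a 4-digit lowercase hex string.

0260

Key hex bytes 0c 5c fe 07 ea is exactly B = 5 bytes: K' = 0c 5c fe 07 ea.
K' ⊕ ipad = 3a 6a c8 31 dc.  K' ⊕ opad = 50 00 a2 5b b6.
Inner input = (K'⊕ipad) ∥ m = 3a 6a c8 31 dc ∥ 53 8e.
Inner hash: sum = 58+106+200+49+220+83+142 = 858 → 03 5a.
Outer input = (K'⊕opad) ∥ inner = 50 00 a2 5b b6 ∥ 03 5a.
Outer hash (tag): sum = 80+0+162+91+182+3+90 = 608 → 02 60.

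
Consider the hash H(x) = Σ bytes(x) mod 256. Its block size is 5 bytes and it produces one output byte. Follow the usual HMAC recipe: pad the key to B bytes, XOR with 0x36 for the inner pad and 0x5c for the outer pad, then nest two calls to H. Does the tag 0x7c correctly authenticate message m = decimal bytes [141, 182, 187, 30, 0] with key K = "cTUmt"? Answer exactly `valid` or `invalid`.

Key "cTUmt" = 63 54 55 6d 74 is exactly B = 5 bytes: K' = 63 54 55 6d 74.
K' ⊕ ipad = 55 62 63 5b 42; K' ⊕ opad = 3f 08 09 31 28.
Inner hash: sum = 85+98+99+91+66+141+182+187+30+0 = 979; mod 256 = 211 → d3.
Outer hash (recomputed tag): sum = 63+8+9+49+40+211 = 380; mod 256 = 124 → 7c.
Recomputed tag = 7c; claimed = 7c → match.

valid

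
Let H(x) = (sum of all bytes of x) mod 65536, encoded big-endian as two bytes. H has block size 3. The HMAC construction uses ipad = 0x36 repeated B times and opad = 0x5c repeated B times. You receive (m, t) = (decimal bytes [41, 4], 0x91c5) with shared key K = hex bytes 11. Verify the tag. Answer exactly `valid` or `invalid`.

Key hex bytes 11 is 1 byte ≤ B = 3; zero-pad to 3 bytes: K' = 11 00 00.
K' ⊕ ipad = 27 36 36; K' ⊕ opad = 4d 5c 5c.
Inner hash: sum = 39+54+54+41+4 = 192 → 00 c0.
Outer hash (recomputed tag): sum = 77+92+92+0+192 = 453 → 01 c5.
Recomputed tag = 01c5; claimed = 91c5 → mismatch.

invalid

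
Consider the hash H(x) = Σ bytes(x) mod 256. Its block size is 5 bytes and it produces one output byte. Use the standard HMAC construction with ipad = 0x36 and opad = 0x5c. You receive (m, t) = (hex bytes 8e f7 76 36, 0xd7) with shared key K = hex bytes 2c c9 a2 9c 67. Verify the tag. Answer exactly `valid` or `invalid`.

valid

Key hex bytes 2c c9 a2 9c 67 is exactly B = 5 bytes: K' = 2c c9 a2 9c 67.
K' ⊕ ipad = 1a ff 94 aa 51; K' ⊕ opad = 70 95 fe c0 3b.
Inner hash: sum = 26+255+148+170+81+142+247+118+54 = 1241; mod 256 = 217 → d9.
Outer hash (recomputed tag): sum = 112+149+254+192+59+217 = 983; mod 256 = 215 → d7.
Recomputed tag = d7; claimed = d7 → match.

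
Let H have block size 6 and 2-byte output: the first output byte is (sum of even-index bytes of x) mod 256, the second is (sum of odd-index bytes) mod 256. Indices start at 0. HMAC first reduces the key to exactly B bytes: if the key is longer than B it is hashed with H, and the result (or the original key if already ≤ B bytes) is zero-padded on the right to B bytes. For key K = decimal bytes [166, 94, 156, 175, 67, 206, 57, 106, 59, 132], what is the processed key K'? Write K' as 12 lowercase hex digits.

f9c900000000

|K| = 10 > B = 6, so first hash the key.
H(K): even-index sum = 505 mod 256 = 249; odd-index sum = 713 mod 256 = 201 → f9 c9.
Zero-pad H(K) = f9 c9 to 6 bytes: K' = f9 c9 00 00 00 00.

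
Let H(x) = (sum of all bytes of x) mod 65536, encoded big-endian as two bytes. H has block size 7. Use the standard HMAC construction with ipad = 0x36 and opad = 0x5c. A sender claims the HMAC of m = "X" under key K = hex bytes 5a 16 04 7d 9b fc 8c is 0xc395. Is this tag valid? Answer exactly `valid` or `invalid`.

invalid

Key hex bytes 5a 16 04 7d 9b fc 8c is exactly B = 7 bytes: K' = 5a 16 04 7d 9b fc 8c.
K' ⊕ ipad = 6c 20 32 4b ad ca ba; K' ⊕ opad = 06 4a 58 21 c7 a0 d0.
Inner hash: sum = 108+32+50+75+173+202+186+88 = 914 → 03 92.
Outer hash (recomputed tag): sum = 6+74+88+33+199+160+208+3+146 = 917 → 03 95.
Recomputed tag = 0395; claimed = c395 → mismatch.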